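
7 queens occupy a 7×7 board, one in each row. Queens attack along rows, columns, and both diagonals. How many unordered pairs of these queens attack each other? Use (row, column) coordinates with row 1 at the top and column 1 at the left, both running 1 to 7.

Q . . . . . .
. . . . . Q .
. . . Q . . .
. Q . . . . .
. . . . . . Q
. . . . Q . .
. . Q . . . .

All columns are distinct and no two queens satisfy |Δrow| = |Δcol|, so no pair attacks.

0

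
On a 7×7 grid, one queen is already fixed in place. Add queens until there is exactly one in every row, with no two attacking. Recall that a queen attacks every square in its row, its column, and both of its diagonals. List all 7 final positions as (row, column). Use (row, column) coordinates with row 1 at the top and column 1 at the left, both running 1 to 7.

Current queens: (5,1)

(1,3) (2,6) (3,2) (4,5) (5,1) (6,4) (7,7)

Row 1: attacked by (5,1)→{1,5}. Safe: 2, 3, 4, 6, 7. Place at column 3.
Row 2: attacked by (1,3)→{2,3,4}; (5,1)→{1,4}. Safe: 5, 6, 7. Place at column 6.
Row 3: attacked by (1,3)→{1,3,5}; (2,6)→{5,6,7}; (5,1)→{1,3}. Safe: 2, 4. Place at column 2.
Row 4: attacked by (1,3)→{3,6}; (2,6)→{4,6}; (3,2)→{1,2,3}; (5,1)→{1,2}. Safe: 5, 7. Place at column 5.
Row 6: attacked by (1,3)→{3}; (2,6)→{2,6}; (3,2)→{2,5}; (4,5)→{3,5,7}; (5,1)→{1,2}. Safe: 4. Place at column 4.
Row 7: attacked by (1,3)→{3}; (2,6)→{1,6}; (3,2)→{2,6}; (4,5)→{2,5}; (5,1)→{1,3}; (6,4)→{3,4,5}. Safe: 7. Place at column 7.
Columns [3, 6, 2, 5, 1, 4, 7], r−c [-2, -4, 1, -1, 4, 2, 0], r+c [4, 8, 5, 9, 6, 10, 14] are all distinct, so no two queens attack.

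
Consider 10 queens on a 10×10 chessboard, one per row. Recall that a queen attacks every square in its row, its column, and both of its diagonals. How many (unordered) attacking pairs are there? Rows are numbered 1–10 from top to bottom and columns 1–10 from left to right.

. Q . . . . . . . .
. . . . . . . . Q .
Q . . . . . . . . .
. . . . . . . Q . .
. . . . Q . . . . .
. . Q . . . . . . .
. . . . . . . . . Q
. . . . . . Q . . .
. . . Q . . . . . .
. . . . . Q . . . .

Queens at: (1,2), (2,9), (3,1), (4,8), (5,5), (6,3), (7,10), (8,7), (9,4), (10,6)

All columns are distinct and no two queens satisfy |Δrow| = |Δcol|, so no pair attacks.

0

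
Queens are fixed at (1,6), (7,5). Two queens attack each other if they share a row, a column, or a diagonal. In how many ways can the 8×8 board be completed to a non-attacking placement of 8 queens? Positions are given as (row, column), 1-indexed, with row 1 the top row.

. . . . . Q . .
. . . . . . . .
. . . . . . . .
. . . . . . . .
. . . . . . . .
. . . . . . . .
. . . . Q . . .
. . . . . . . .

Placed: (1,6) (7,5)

Branch on row 2: col 1 → 0; col 2 → 1; col 3 → 0; col 4 → 1; col 8 → 1.
Sum: 0 + 1 + 0 + 1 + 1 = 3.

3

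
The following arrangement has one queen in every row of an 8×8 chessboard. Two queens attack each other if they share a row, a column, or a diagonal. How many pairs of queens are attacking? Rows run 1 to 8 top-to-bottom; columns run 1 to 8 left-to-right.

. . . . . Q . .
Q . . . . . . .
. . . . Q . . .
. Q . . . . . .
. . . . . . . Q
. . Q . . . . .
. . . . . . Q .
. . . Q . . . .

0

All columns are distinct and no two queens satisfy |Δrow| = |Δcol|, so no pair attacks.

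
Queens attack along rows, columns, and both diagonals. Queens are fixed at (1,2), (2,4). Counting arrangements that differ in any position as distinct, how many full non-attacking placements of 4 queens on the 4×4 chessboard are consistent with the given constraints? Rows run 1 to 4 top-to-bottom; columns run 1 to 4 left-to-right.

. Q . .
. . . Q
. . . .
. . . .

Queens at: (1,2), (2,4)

1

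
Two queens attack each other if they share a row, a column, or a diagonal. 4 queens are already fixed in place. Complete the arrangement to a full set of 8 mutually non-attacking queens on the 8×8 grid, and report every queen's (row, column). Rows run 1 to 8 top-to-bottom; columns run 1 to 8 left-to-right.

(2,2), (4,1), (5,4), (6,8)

Row 1: attacked by (2,2)→{1,2,3}; (4,1)→{1,4}; (5,4)→{4,8}; (6,8)→{3,8}. Safe: 5, 6, 7. Place at column 6.
Row 3: attacked by (1,6)→{4,6,8}; (2,2)→{1,2,3}; (4,1)→{1,2}; (5,4)→{2,4,6}; (6,8)→{5,8}. Safe: 7. Place at column 7.
Row 7: attacked by (1,6)→{6}; (2,2)→{2,7}; (3,7)→{3,7}; (4,1)→{1,4}; (5,4)→{2,4,6}; (6,8)→{7,8}. Safe: 5. Place at column 5.
Row 8: attacked by (1,6)→{6}; (2,2)→{2,8}; (3,7)→{2,7}; (4,1)→{1,5}; (5,4)→{1,4,7}; (6,8)→{6,8}; (7,5)→{4,5,6}. Safe: 3. Place at column 3.
Columns [6, 2, 7, 1, 4, 8, 5, 3], r−c [-5, 0, -4, 3, 1, -2, 2, 5], r+c [7, 4, 10, 5, 9, 14, 12, 11] are all distinct, so no two queens attack.

(1,6) (2,2) (3,7) (4,1) (5,4) (6,8) (7,5) (8,3)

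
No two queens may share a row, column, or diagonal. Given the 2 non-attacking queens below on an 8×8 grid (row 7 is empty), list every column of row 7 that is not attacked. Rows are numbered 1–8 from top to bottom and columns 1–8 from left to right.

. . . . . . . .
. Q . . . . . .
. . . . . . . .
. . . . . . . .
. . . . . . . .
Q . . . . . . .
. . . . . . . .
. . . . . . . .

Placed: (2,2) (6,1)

(2,2) attacks row 7 at column 2 and diagonals 7.
(6,1) attacks row 7 at column 1 and diagonals 2.
Attacked columns: {1, 2, 7}. Safe: {3, 4, 5, 6, 8}.

columns 3, 4, 5, 6, 8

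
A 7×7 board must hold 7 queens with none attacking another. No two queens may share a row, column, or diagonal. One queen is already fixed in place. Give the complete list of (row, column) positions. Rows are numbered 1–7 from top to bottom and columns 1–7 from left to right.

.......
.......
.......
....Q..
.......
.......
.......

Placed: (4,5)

Row 1: attacked by (4,5)→{2,5}. Safe: 1, 3, 4, 6, 7. Place at column 6.
Row 2: attacked by (1,6)→{5,6,7}; (4,5)→{3,5,7}. Safe: 1, 2, 4. Place at column 1.
Row 3: attacked by (1,6)→{4,6}; (2,1)→{1,2}; (4,5)→{4,5,6}. Safe: 3, 7. Place at column 3.
Row 5: attacked by (1,6)→{2,6}; (2,1)→{1,4}; (3,3)→{1,3,5}; (4,5)→{4,5,6}. Safe: 7. Place at column 7.
Row 6: attacked by (1,6)→{1,6}; (2,1)→{1,5}; (3,3)→{3,6}; (4,5)→{3,5,7}; (5,7)→{6,7}. Safe: 2, 4. Place at column 2.
Row 7: attacked by (1,6)→{6}; (2,1)→{1,6}; (3,3)→{3,7}; (4,5)→{2,5}; (5,7)→{5,7}; (6,2)→{1,2,3}. Safe: 4. Place at column 4.
Columns [6, 1, 3, 5, 7, 2, 4], r−c [-5, 1, 0, -1, -2, 4, 3], r+c [7, 3, 6, 9, 12, 8, 11] are all distinct, so no two queens attack.

(1,6) (2,1) (3,3) (4,5) (5,7) (6,2) (7,4)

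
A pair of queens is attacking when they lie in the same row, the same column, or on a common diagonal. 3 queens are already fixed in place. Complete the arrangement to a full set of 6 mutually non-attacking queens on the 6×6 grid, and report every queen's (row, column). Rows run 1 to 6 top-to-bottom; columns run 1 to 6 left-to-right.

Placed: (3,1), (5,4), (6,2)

(1,5) (2,3) (3,1) (4,6) (5,4) (6,2)

Row 1: attacked by (3,1)→{1,3}; (5,4)→{4}; (6,2)→{2}. Safe: 5, 6. Place at column 5.
Row 2: attacked by (1,5)→{4,5,6}; (3,1)→{1,2}; (5,4)→{1,4}; (6,2)→{2,6}. Safe: 3. Place at column 3.
Row 4: attacked by (1,5)→{2,5}; (2,3)→{1,3,5}; (3,1)→{1,2}; (5,4)→{3,4,5}; (6,2)→{2,4}. Safe: 6. Place at column 6.
Columns [5, 3, 1, 6, 4, 2], r−c [-4, -1, 2, -2, 1, 4], r+c [6, 5, 4, 10, 9, 8] are all distinct, so no two queens attack.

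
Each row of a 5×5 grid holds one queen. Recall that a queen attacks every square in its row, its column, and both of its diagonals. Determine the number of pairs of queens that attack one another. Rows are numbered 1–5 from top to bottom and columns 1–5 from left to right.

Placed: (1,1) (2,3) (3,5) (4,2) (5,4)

All columns are distinct and no two queens satisfy |Δrow| = |Δcol|, so no pair attacks.

0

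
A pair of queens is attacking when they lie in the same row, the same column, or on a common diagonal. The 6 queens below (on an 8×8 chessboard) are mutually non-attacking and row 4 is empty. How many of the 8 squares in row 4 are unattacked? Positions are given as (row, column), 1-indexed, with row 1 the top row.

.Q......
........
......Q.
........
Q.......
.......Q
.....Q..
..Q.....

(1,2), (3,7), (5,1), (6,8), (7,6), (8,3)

1

(1,2) attacks row 4 at column 2 and diagonals 5.
(3,7) attacks row 4 at column 7 and diagonals 6, 8.
(5,1) attacks row 4 at column 1 and diagonals 2.
(6,8) attacks row 4 at column 8 and diagonals 6.
(7,6) attacks row 4 at column 6 and diagonals 3.
(8,3) attacks row 4 at column 3 and diagonals 7.
Attacked columns: {1, 2, 3, 5, 6, 7, 8}. Safe: {4}.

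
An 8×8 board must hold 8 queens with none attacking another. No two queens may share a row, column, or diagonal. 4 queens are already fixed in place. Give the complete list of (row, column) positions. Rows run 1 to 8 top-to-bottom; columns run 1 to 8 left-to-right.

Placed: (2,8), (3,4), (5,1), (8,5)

Row 1: attacked by (2,8)→{7,8}; (3,4)→{2,4,6}; (5,1)→{1,5}; (8,5)→{5}. Safe: 3. Place at column 3.
Row 4: attacked by (1,3)→{3,6}; (2,8)→{6,8}; (3,4)→{3,4,5}; (5,1)→{1,2}; (8,5)→{1,5}. Safe: 7. Place at column 7.
Row 6: attacked by (1,3)→{3,8}; (2,8)→{4,8}; (3,4)→{1,4,7}; (4,7)→{5,7}; (5,1)→{1,2}; (8,5)→{3,5,7}. Safe: 6. Place at column 6.
Row 7: attacked by (1,3)→{3}; (2,8)→{3,8}; (3,4)→{4,8}; (4,7)→{4,7}; (5,1)→{1,3}; (6,6)→{5,6,7}; (8,5)→{4,5,6}. Safe: 2. Place at column 2.
Columns [3, 8, 4, 7, 1, 6, 2, 5], r−c [-2, -6, -1, -3, 4, 0, 5, 3], r+c [4, 10, 7, 11, 6, 12, 9, 13] are all distinct, so no two queens attack.

(1,3) (2,8) (3,4) (4,7) (5,1) (6,6) (7,2) (8,5)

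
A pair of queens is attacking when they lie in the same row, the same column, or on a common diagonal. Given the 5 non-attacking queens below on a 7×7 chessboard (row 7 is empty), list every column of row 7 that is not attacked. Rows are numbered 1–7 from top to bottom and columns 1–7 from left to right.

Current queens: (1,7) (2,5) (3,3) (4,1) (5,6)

(1,7) attacks row 7 at column 7 and diagonals 1.
(2,5) attacks row 7 at column 5.
(3,3) attacks row 7 at column 3 and diagonals 7.
(4,1) attacks row 7 at column 1 and diagonals 4.
(5,6) attacks row 7 at column 6 and diagonals 4.
Attacked columns: {1, 3, 4, 5, 6, 7}. Safe: {2}.

columns 2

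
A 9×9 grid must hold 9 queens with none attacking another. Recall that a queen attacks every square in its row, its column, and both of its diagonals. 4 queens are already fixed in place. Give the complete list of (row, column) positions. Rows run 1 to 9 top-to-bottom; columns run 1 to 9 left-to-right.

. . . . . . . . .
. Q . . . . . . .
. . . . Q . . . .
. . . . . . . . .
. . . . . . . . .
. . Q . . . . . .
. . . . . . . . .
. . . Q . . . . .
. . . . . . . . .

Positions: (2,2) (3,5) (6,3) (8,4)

Row 1: attacked by (2,2)→{1,2,3}; (3,5)→{3,5,7}; (6,3)→{3,8}; (8,4)→{4}. Safe: 6, 9. Place at column 6.
Row 4: attacked by (1,6)→{3,6,9}; (2,2)→{2,4}; (3,5)→{4,5,6}; (6,3)→{1,3,5}; (8,4)→{4,8}. Safe: 7. Place at column 7.
Row 5: attacked by (1,6)→{2,6}; (2,2)→{2,5}; (3,5)→{3,5,7}; (4,7)→{6,7,8}; (6,3)→{2,3,4}; (8,4)→{1,4,7}. Safe: 9. Place at column 9.
Row 7: attacked by (1,6)→{6}; (2,2)→{2,7}; (3,5)→{1,5,9}; (4,7)→{4,7}; (5,9)→{7,9}; (6,3)→{2,3,4}; (8,4)→{3,4,5}. Safe: 8. Place at column 8.
Row 9: attacked by (1,6)→{6}; (2,2)→{2,9}; (3,5)→{5}; (4,7)→{2,7}; (5,9)→{5,9}; (6,3)→{3,6}; (7,8)→{6,8}; (8,4)→{3,4,5}. Safe: 1. Place at column 1.
Columns [6, 2, 5, 7, 9, 3, 8, 4, 1], r−c [-5, 0, -2, -3, -4, 3, -1, 4, 8], r+c [7, 4, 8, 11, 14, 9, 15, 12, 10] are all distinct, so no two queens attack.

(1,6) (2,2) (3,5) (4,7) (5,9) (6,3) (7,8) (8,4) (9,1)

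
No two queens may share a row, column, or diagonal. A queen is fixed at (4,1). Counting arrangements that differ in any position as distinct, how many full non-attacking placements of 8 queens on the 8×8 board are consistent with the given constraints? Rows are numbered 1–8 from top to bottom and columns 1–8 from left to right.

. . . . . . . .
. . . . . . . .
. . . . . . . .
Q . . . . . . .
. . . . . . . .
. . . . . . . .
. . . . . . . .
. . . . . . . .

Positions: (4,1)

18

Branch on row 1: col 2 → 2; col 3 → 4; col 5 → 5; col 6 → 4; col 7 → 2; col 8 → 1.
Sum: 2 + 4 + 5 + 4 + 2 + 1 = 18.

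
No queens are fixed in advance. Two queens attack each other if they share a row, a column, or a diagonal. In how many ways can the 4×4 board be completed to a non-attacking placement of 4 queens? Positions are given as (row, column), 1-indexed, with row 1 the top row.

2

Branch on row 1: col 1 → 0; col 2 → 1; col 3 → 1; col 4 → 0.
Sum: 0 + 1 + 1 + 0 = 2.
(This is the classic 4-queens count.)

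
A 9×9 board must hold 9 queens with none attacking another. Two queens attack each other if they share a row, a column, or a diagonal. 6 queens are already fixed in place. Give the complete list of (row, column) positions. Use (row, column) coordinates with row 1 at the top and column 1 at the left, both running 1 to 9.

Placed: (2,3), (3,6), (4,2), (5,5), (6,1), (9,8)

Row 1: attacked by (2,3)→{2,3,4}; (3,6)→{4,6,8}; (4,2)→{2,5}; (5,5)→{1,5,9}; (6,1)→{1,6}; (9,8)→{8}. Safe: 7. Place at column 7.
Row 7: attacked by (1,7)→{1,7}; (2,3)→{3,8}; (3,6)→{2,6}; (4,2)→{2,5}; (5,5)→{3,5,7}; (6,1)→{1,2}; (9,8)→{6,8}. Safe: 4, 9. Place at column 9.
Row 8: attacked by (1,7)→{7}; (2,3)→{3,9}; (3,6)→{1,6}; (4,2)→{2,6}; (5,5)→{2,5,8}; (6,1)→{1,3}; (7,9)→{8,9}; (9,8)→{7,8,9}. Safe: 4. Place at column 4.
Columns [7, 3, 6, 2, 5, 1, 9, 4, 8], r−c [-6, -1, -3, 2, 0, 5, -2, 4, 1], r+c [8, 5, 9, 6, 10, 7, 16, 12, 17] are all distinct, so no two queens attack.

(1,7) (2,3) (3,6) (4,2) (5,5) (6,1) (7,9) (8,4) (9,8)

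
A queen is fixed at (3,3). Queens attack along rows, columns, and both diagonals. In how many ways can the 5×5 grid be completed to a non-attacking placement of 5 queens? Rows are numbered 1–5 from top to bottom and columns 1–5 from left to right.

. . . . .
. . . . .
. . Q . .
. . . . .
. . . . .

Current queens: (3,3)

Branch on row 1: col 2 → 1; col 4 → 1.
Sum: 1 + 1 = 2.

2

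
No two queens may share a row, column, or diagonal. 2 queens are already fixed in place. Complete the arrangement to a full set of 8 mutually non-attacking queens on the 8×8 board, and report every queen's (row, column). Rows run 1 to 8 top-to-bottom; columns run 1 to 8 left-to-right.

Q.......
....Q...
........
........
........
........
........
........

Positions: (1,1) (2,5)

Row 3: attacked by (1,1)→{1,3}; (2,5)→{4,5,6}. Safe: 2, 7, 8. Place at column 8.
Row 4: attacked by (1,1)→{1,4}; (2,5)→{3,5,7}; (3,8)→{7,8}. Safe: 2, 6. Place at column 6.
Row 5: attacked by (1,1)→{1,5}; (2,5)→{2,5,8}; (3,8)→{6,8}; (4,6)→{5,6,7}. Safe: 3, 4. Place at column 3.
Row 6: attacked by (1,1)→{1,6}; (2,5)→{1,5}; (3,8)→{5,8}; (4,6)→{4,6,8}; (5,3)→{2,3,4}. Safe: 7. Place at column 7.
Row 7: attacked by (1,1)→{1,7}; (2,5)→{5}; (3,8)→{4,8}; (4,6)→{3,6}; (5,3)→{1,3,5}; (6,7)→{6,7,8}. Safe: 2. Place at column 2.
Row 8: attacked by (1,1)→{1,8}; (2,5)→{5}; (3,8)→{3,8}; (4,6)→{2,6}; (5,3)→{3,6}; (6,7)→{5,7}; (7,2)→{1,2,3}. Safe: 4. Place at column 4.
Columns [1, 5, 8, 6, 3, 7, 2, 4], r−c [0, -3, -5, -2, 2, -1, 5, 4], r+c [2, 7, 11, 10, 8, 13, 9, 12] are all distinct, so no two queens attack.

(1,1) (2,5) (3,8) (4,6) (5,3) (6,7) (7,2) (8,4)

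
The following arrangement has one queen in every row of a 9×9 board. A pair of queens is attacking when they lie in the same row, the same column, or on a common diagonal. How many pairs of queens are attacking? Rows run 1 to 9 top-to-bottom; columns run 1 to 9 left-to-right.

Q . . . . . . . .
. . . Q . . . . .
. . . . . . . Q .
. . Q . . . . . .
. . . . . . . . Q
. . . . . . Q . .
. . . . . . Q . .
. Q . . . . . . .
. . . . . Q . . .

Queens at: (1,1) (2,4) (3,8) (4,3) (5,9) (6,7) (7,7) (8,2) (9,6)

Same column: (6,7)–(7,7) (column 7).
Same diagonal: (1,1)–(7,7) (|1−7| = |1−7| = 6); (5,9)–(7,7) (|5−7| = |9−7| = 2).
Total attacking pairs: 3.

3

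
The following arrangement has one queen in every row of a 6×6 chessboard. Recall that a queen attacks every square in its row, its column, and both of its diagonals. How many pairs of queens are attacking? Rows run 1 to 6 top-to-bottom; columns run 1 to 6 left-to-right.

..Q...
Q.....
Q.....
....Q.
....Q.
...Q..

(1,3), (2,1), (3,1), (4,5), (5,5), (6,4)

5

Same column: (2,1)–(3,1) (column 1); (4,5)–(5,5) (column 5).
Same diagonal: (1,3)–(3,1) (|1−3| = |3−1| = 2); (3,1)–(6,4) (|3−6| = |1−4| = 3); (5,5)–(6,4) (|5−6| = |5−4| = 1).
Total attacking pairs: 5.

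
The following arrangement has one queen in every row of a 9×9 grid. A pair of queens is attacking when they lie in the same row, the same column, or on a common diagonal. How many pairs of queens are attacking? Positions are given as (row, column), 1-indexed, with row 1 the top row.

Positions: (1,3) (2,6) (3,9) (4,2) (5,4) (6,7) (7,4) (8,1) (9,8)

Same column: (5,4)–(7,4) (column 4).
Same diagonal: (5,4)–(8,1) (|5−8| = |4−1| = 3); (5,4)–(9,8) (|5−9| = |4−8| = 4).
Total attacking pairs: 3.

3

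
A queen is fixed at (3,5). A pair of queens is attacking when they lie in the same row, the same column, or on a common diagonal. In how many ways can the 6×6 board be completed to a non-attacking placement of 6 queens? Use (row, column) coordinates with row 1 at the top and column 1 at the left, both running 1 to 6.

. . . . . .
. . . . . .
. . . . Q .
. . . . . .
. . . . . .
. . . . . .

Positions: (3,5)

1

Branch on row 1: col 1 → 0; col 2 → 0; col 4 → 1; col 6 → 0.
Sum: 0 + 0 + 1 + 0 = 1.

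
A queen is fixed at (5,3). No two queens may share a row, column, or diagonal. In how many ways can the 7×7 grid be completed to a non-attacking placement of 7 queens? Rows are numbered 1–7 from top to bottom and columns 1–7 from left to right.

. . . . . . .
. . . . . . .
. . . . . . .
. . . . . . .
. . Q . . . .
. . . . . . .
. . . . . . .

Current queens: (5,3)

6

Branch on row 1: col 1 → 1; col 2 → 1; col 4 → 1; col 5 → 2; col 6 → 1.
Sum: 1 + 1 + 1 + 2 + 1 = 6.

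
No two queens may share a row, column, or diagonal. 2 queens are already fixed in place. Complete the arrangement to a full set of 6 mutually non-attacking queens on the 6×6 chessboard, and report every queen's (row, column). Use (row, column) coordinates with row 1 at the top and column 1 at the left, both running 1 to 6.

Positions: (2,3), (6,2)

(1,5) (2,3) (3,1) (4,6) (5,4) (6,2)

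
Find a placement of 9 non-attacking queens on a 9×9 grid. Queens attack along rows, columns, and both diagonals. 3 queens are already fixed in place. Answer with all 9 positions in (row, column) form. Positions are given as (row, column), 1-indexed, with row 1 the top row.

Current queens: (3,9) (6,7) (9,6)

(1,3) (2,5) (3,9) (4,2) (5,4) (6,7) (7,1) (8,8) (9,6)

Row 1: attacked by (3,9)→{7,9}; (6,7)→{2,7}; (9,6)→{6}. Safe: 1, 3, 4, 5, 8. Place at column 3.
Row 2: attacked by (1,3)→{2,3,4}; (3,9)→{8,9}; (6,7)→{3,7}; (9,6)→{6}. Safe: 1, 5. Place at column 5.
Row 4: attacked by (1,3)→{3,6}; (2,5)→{3,5,7}; (3,9)→{8,9}; (6,7)→{5,7,9}; (9,6)→{1,6}. Safe: 2, 4. Place at column 2.
Row 5: attacked by (1,3)→{3,7}; (2,5)→{2,5,8}; (3,9)→{7,9}; (4,2)→{1,2,3}; (6,7)→{6,7,8}; (9,6)→{2,6}. Safe: 4. Place at column 4.
Row 7: attacked by (1,3)→{3,9}; (2,5)→{5}; (3,9)→{5,9}; (4,2)→{2,5}; (5,4)→{2,4,6}; (6,7)→{6,7,8}; (9,6)→{4,6,8}. Safe: 1. Place at column 1.
Row 8: attacked by (1,3)→{3}; (2,5)→{5}; (3,9)→{4,9}; (4,2)→{2,6}; (5,4)→{1,4,7}; (6,7)→{5,7,9}; (7,1)→{1,2}; (9,6)→{5,6,7}. Safe: 8. Place at column 8.
Columns [3, 5, 9, 2, 4, 7, 1, 8, 6], r−c [-2, -3, -6, 2, 1, -1, 6, 0, 3], r+c [4, 7, 12, 6, 9, 13, 8, 16, 15] are all distinct, so no two queens attack.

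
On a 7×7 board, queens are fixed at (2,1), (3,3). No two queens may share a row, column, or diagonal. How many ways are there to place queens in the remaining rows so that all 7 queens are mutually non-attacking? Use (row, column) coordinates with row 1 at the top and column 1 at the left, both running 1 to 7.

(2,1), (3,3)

2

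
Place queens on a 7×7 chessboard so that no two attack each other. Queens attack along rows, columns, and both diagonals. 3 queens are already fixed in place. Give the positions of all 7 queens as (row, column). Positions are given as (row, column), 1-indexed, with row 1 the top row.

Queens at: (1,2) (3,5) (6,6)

(1,2) (2,7) (3,5) (4,3) (5,1) (6,6) (7,4)

Row 2: attacked by (1,2)→{1,2,3}; (3,5)→{4,5,6}; (6,6)→{2,6}. Safe: 7. Place at column 7.
Row 4: attacked by (1,2)→{2,5}; (2,7)→{5,7}; (3,5)→{4,5,6}; (6,6)→{4,6}. Safe: 1, 3. Place at column 3.
Row 5: attacked by (1,2)→{2,6}; (2,7)→{4,7}; (3,5)→{3,5,7}; (4,3)→{2,3,4}; (6,6)→{5,6,7}. Safe: 1. Place at column 1.
Row 7: attacked by (1,2)→{2}; (2,7)→{2,7}; (3,5)→{1,5}; (4,3)→{3,6}; (5,1)→{1,3}; (6,6)→{5,6,7}. Safe: 4. Place at column 4.
Columns [2, 7, 5, 3, 1, 6, 4], r−c [-1, -5, -2, 1, 4, 0, 3], r+c [3, 9, 8, 7, 6, 12, 11] are all distinct, so no two queens attack.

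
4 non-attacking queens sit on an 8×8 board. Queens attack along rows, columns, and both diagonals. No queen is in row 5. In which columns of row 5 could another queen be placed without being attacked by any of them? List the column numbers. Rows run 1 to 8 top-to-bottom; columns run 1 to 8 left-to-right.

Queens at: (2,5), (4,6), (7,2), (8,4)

columns 3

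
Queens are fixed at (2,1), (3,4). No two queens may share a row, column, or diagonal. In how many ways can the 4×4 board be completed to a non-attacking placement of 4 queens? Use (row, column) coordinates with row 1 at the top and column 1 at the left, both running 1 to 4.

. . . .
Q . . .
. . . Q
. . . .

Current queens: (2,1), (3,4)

Branch on row 1: col 3 → 1.
Sum: 1 = 1.

1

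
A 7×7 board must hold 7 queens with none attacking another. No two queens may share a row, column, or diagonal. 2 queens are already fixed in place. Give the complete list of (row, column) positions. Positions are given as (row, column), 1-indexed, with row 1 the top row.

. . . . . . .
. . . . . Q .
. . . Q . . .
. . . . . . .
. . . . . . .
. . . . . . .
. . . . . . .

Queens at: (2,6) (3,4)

Row 1: attacked by (2,6)→{5,6,7}; (3,4)→{2,4,6}. Safe: 1, 3. Place at column 1.
Row 4: attacked by (1,1)→{1,4}; (2,6)→{4,6}; (3,4)→{3,4,5}. Safe: 2, 7. Place at column 2.
Row 5: attacked by (1,1)→{1,5}; (2,6)→{3,6}; (3,4)→{2,4,6}; (4,2)→{1,2,3}. Safe: 7. Place at column 7.
Row 6: attacked by (1,1)→{1,6}; (2,6)→{2,6}; (3,4)→{1,4,7}; (4,2)→{2,4}; (5,7)→{6,7}. Safe: 3, 5. Place at column 5.
Row 7: attacked by (1,1)→{1,7}; (2,6)→{1,6}; (3,4)→{4}; (4,2)→{2,5}; (5,7)→{5,7}; (6,5)→{4,5,6}. Safe: 3. Place at column 3.
Columns [1, 6, 4, 2, 7, 5, 3], r−c [0, -4, -1, 2, -2, 1, 4], r+c [2, 8, 7, 6, 12, 11, 10] are all distinct, so no two queens attack.

(1,1) (2,6) (3,4) (4,2) (5,7) (6,5) (7,3)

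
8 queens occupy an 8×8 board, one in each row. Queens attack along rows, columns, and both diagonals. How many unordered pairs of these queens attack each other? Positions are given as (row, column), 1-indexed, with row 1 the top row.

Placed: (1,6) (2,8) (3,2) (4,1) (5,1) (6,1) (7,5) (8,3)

6

Same column: (4,1)–(5,1) (column 1); (4,1)–(6,1) (column 1); (5,1)–(6,1) (column 1).
Same diagonal: (1,6)–(6,1) (|1−6| = |6−1| = 5); (3,2)–(4,1) (|3−4| = |2−1| = 1); (6,1)–(8,3) (|6−8| = |1−3| = 2).
Total attacking pairs: 6.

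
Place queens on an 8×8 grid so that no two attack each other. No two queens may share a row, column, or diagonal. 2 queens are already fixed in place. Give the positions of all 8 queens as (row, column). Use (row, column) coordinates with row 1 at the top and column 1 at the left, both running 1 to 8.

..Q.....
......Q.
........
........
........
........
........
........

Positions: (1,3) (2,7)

(1,3) (2,7) (3,2) (4,8) (5,5) (6,1) (7,4) (8,6)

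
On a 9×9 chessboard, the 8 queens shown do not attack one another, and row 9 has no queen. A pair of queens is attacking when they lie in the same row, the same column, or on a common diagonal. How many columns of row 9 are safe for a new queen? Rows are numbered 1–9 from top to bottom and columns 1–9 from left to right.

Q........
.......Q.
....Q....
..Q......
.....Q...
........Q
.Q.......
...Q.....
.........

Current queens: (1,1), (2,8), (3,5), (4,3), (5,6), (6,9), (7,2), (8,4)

1

(1,1) attacks row 9 at column 1 and diagonals 9.
(2,8) attacks row 9 at column 8 and diagonals 1.
(3,5) attacks row 9 at column 5.
(4,3) attacks row 9 at column 3 and diagonals 8.
(5,6) attacks row 9 at column 6 and diagonals 2.
(6,9) attacks row 9 at column 9 and diagonals 6.
(7,2) attacks row 9 at column 2 and diagonals 4.
(8,4) attacks row 9 at column 4 and diagonals 3, 5.
Attacked columns: {1, 2, 3, 4, 5, 6, 8, 9}. Safe: {7}.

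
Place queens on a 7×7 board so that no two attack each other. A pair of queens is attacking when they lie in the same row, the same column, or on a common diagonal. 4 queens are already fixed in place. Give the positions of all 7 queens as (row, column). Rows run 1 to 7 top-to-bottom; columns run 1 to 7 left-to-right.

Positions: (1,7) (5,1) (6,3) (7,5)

Row 2: attacked by (1,7)→{6,7}; (5,1)→{1,4}; (6,3)→{3,7}; (7,5)→{5}. Safe: 2. Place at column 2.
Row 3: attacked by (1,7)→{5,7}; (2,2)→{1,2,3}; (5,1)→{1,3}; (6,3)→{3,6}; (7,5)→{1,5}. Safe: 4. Place at column 4.
Row 4: attacked by (1,7)→{4,7}; (2,2)→{2,4}; (3,4)→{3,4,5}; (5,1)→{1,2}; (6,3)→{1,3,5}; (7,5)→{2,5}. Safe: 6. Place at column 6.
Columns [7, 2, 4, 6, 1, 3, 5], r−c [-6, 0, -1, -2, 4, 3, 2], r+c [8, 4, 7, 10, 6, 9, 12] are all distinct, so no two queens attack.

(1,7) (2,2) (3,4) (4,6) (5,1) (6,3) (7,5)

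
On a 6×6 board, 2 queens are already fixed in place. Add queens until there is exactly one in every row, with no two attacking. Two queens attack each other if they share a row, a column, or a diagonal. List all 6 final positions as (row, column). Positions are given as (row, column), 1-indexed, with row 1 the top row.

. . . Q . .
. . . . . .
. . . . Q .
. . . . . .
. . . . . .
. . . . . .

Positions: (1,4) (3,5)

(1,4) (2,1) (3,5) (4,2) (5,6) (6,3)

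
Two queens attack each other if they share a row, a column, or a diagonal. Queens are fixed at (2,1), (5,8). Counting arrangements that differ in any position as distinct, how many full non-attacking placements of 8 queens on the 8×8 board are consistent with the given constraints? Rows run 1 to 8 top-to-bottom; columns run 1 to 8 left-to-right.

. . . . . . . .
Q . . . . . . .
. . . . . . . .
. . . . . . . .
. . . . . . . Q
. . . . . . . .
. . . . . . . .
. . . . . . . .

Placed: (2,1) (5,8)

3

Branch on row 1: col 3 → 1; col 5 → 1; col 6 → 1; col 7 → 0.
Sum: 1 + 1 + 1 + 0 = 3.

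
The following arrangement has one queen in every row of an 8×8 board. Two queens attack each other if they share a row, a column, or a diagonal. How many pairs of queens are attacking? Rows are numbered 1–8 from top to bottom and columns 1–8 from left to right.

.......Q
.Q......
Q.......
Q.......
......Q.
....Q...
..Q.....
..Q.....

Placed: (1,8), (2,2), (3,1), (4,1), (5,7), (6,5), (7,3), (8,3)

Same column: (3,1)–(4,1) (column 1); (7,3)–(8,3) (column 3).
Same diagonal: (2,2)–(3,1) (|2−3| = |2−1| = 1); (6,5)–(8,3) (|6−8| = |5−3| = 2).
Total attacking pairs: 4.

4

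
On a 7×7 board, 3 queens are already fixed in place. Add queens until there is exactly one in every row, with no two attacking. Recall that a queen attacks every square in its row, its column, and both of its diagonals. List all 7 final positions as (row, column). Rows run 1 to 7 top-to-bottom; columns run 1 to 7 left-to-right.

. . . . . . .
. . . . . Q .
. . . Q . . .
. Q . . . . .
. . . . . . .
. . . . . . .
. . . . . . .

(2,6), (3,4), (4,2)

(1,1) (2,6) (3,4) (4,2) (5,7) (6,5) (7,3)

Row 1: attacked by (2,6)→{5,6,7}; (3,4)→{2,4,6}; (4,2)→{2,5}. Safe: 1, 3. Place at column 1.
Row 5: attacked by (1,1)→{1,5}; (2,6)→{3,6}; (3,4)→{2,4,6}; (4,2)→{1,2,3}. Safe: 7. Place at column 7.
Row 6: attacked by (1,1)→{1,6}; (2,6)→{2,6}; (3,4)→{1,4,7}; (4,2)→{2,4}; (5,7)→{6,7}. Safe: 3, 5. Place at column 5.
Row 7: attacked by (1,1)→{1,7}; (2,6)→{1,6}; (3,4)→{4}; (4,2)→{2,5}; (5,7)→{5,7}; (6,5)→{4,5,6}. Safe: 3. Place at column 3.
Columns [1, 6, 4, 2, 7, 5, 3], r−c [0, -4, -1, 2, -2, 1, 4], r+c [2, 8, 7, 6, 12, 11, 10] are all distinct, so no two queens attack.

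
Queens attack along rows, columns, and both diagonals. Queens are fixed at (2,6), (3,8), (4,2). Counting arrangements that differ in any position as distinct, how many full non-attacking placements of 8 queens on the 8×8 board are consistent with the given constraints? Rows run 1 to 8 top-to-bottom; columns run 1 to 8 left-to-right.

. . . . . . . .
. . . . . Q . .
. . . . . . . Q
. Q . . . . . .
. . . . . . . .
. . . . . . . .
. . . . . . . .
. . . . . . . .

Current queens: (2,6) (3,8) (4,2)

2

Branch on row 1: col 1 → 0; col 3 → 1; col 4 → 1.
Sum: 0 + 1 + 1 = 2.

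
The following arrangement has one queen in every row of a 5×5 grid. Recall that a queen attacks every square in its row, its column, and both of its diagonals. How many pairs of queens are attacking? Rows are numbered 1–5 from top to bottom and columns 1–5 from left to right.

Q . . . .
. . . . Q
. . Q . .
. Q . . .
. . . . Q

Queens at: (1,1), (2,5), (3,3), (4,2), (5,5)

5

Same column: (2,5)–(5,5) (column 5).
Same diagonal: (1,1)–(3,3) (|1−3| = |1−3| = 2); (1,1)–(5,5) (|1−5| = |1−5| = 4); (3,3)–(4,2) (|3−4| = |3−2| = 1); (3,3)–(5,5) (|3−5| = |3−5| = 2).
Total attacking pairs: 5.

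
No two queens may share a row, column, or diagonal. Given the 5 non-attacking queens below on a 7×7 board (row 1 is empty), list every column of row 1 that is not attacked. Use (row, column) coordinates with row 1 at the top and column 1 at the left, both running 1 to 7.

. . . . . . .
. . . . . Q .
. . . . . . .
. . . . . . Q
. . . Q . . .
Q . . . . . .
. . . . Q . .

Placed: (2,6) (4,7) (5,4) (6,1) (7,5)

(2,6) attacks row 1 at column 6 and diagonals 5, 7.
(4,7) attacks row 1 at column 7 and diagonals 4.
(5,4) attacks row 1 at column 4.
(6,1) attacks row 1 at column 1 and diagonals 6.
(7,5) attacks row 1 at column 5.
Attacked columns: {1, 4, 5, 6, 7}. Safe: {2, 3}.

columns 2, 3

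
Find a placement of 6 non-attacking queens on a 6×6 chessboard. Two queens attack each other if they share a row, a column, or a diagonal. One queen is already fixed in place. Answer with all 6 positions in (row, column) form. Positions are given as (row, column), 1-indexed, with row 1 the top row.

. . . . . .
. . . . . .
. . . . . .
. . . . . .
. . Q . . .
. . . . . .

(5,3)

(1,2) (2,4) (3,6) (4,1) (5,3) (6,5)

Row 1: attacked by (5,3)→{3}. Safe: 1, 2, 4, 5, 6. Place at column 2.
Row 2: attacked by (1,2)→{1,2,3}; (5,3)→{3,6}. Safe: 4, 5. Place at column 4.
Row 3: attacked by (1,2)→{2,4}; (2,4)→{3,4,5}; (5,3)→{1,3,5}. Safe: 6. Place at column 6.
Row 4: attacked by (1,2)→{2,5}; (2,4)→{2,4,6}; (3,6)→{5,6}; (5,3)→{2,3,4}. Safe: 1. Place at column 1.
Row 6: attacked by (1,2)→{2}; (2,4)→{4}; (3,6)→{3,6}; (4,1)→{1,3}; (5,3)→{2,3,4}. Safe: 5. Place at column 5.
Columns [2, 4, 6, 1, 3, 5], r−c [-1, -2, -3, 3, 2, 1], r+c [3, 6, 9, 5, 8, 11] are all distinct, so no two queens attack.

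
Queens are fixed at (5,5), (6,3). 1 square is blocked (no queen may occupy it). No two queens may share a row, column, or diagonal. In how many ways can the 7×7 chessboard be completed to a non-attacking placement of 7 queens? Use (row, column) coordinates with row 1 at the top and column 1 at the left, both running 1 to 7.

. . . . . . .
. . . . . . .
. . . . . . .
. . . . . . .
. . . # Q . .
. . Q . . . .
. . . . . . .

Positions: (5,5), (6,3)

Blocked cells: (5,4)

2

Branch on row 1: col 2 → 1; col 4 → 0; col 6 → 1; col 7 → 0.
Sum: 1 + 0 + 1 + 0 = 2.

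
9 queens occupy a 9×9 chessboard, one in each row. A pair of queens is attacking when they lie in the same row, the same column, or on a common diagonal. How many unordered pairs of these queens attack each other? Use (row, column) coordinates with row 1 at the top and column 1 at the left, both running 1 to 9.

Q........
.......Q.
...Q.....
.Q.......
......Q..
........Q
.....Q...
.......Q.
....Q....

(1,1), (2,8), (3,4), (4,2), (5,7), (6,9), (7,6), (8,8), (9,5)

2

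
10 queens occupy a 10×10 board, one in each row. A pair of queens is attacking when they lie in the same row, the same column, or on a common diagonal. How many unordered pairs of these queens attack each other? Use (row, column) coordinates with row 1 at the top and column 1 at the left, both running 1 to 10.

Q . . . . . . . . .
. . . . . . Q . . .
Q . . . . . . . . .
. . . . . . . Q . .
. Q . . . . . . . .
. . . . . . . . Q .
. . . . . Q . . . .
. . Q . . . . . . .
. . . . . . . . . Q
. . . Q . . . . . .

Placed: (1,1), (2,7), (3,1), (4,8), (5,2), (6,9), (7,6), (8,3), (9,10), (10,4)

Same column: (1,1)–(3,1) (column 1).
Total attacking pairs: 1.

1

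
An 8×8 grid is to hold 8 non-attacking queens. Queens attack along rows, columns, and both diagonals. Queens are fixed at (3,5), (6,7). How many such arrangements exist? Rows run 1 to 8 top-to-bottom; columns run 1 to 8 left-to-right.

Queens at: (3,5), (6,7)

3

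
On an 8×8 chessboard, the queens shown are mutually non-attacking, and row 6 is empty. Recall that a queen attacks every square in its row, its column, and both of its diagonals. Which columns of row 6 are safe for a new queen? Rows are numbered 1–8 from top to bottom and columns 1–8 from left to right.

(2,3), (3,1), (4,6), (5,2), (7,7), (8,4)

(2,3) attacks row 6 at column 3 and diagonals 7.
(3,1) attacks row 6 at column 1 and diagonals 4.
(4,6) attacks row 6 at column 6 and diagonals 4, 8.
(5,2) attacks row 6 at column 2 and diagonals 1, 3.
(7,7) attacks row 6 at column 7 and diagonals 6, 8.
(8,4) attacks row 6 at column 4 and diagonals 2, 6.
Attacked columns: {1, 2, 3, 4, 6, 7, 8}. Safe: {5}.

columns 5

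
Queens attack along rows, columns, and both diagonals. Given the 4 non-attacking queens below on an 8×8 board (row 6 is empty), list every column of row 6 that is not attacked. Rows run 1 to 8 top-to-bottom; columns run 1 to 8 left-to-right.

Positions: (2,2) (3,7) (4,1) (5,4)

(2,2) attacks row 6 at column 2 and diagonals 6.
(3,7) attacks row 6 at column 7 and diagonals 4.
(4,1) attacks row 6 at column 1 and diagonals 3.
(5,4) attacks row 6 at column 4 and diagonals 3, 5.
Attacked columns: {1, 2, 3, 4, 5, 6, 7}. Safe: {8}.

columns 8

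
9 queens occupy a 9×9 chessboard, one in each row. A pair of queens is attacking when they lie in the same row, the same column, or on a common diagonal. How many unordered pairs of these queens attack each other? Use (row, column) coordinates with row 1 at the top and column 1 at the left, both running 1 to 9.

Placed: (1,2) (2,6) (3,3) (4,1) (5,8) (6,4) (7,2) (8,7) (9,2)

3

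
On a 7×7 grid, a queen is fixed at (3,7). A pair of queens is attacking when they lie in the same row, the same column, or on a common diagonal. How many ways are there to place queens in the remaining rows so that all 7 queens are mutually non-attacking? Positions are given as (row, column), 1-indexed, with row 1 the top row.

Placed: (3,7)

6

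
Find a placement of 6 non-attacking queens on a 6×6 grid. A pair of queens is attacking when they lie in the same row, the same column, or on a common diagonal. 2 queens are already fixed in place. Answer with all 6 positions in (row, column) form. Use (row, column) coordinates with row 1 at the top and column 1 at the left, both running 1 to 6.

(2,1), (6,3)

(1,4) (2,1) (3,5) (4,2) (5,6) (6,3)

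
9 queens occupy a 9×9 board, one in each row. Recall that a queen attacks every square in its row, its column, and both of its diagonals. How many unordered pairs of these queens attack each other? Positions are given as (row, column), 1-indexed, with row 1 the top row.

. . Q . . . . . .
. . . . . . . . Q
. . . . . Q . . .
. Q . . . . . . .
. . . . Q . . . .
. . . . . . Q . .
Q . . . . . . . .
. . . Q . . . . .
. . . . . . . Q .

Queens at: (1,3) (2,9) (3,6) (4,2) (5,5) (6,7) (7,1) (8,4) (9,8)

0

All columns are distinct and no two queens satisfy |Δrow| = |Δcol|, so no pair attacks.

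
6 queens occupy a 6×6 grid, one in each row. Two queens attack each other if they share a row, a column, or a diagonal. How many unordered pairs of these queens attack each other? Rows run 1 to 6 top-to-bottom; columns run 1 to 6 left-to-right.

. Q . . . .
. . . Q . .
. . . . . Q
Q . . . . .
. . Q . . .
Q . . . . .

Same column: (4,1)–(6,1) (column 1).
Total attacking pairs: 1.

1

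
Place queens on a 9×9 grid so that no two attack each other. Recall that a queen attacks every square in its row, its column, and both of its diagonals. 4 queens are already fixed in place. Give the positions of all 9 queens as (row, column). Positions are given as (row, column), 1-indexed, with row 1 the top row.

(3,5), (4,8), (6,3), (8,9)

(1,4) (2,2) (3,5) (4,8) (5,1) (6,3) (7,6) (8,9) (9,7)

Row 1: attacked by (3,5)→{3,5,7}; (4,8)→{5,8}; (6,3)→{3,8}; (8,9)→{2,9}. Safe: 1, 4, 6. Place at column 4.
Row 2: attacked by (1,4)→{3,4,5}; (3,5)→{4,5,6}; (4,8)→{6,8}; (6,3)→{3,7}; (8,9)→{3,9}. Safe: 1, 2. Place at column 2.
Row 5: attacked by (1,4)→{4,8}; (2,2)→{2,5}; (3,5)→{3,5,7}; (4,8)→{7,8,9}; (6,3)→{2,3,4}; (8,9)→{6,9}. Safe: 1. Place at column 1.
Row 7: attacked by (1,4)→{4}; (2,2)→{2,7}; (3,5)→{1,5,9}; (4,8)→{5,8}; (5,1)→{1,3}; (6,3)→{2,3,4}; (8,9)→{8,9}. Safe: 6. Place at column 6.
Row 9: attacked by (1,4)→{4}; (2,2)→{2,9}; (3,5)→{5}; (4,8)→{3,8}; (5,1)→{1,5}; (6,3)→{3,6}; (7,6)→{4,6,8}; (8,9)→{8,9}. Safe: 7. Place at column 7.
Columns [4, 2, 5, 8, 1, 3, 6, 9, 7], r−c [-3, 0, -2, -4, 4, 3, 1, -1, 2], r+c [5, 4, 8, 12, 6, 9, 13, 17, 16] are all distinct, so no two queens attack.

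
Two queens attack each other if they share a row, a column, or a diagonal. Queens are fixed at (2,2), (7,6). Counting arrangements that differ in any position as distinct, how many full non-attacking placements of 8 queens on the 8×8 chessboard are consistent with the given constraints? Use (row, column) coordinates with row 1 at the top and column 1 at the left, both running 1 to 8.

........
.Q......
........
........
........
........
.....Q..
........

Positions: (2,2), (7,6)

2

Branch on row 1: col 4 → 1; col 5 → 1; col 7 → 0; col 8 → 0.
Sum: 1 + 1 + 0 + 0 = 2.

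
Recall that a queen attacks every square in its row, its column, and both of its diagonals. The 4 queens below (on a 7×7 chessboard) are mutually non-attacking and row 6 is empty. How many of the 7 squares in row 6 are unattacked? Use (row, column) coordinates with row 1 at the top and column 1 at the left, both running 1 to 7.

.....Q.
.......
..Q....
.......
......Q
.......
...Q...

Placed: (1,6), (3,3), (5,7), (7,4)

(1,6) attacks row 6 at column 6 and diagonals 1.
(3,3) attacks row 6 at column 3 and diagonals 6.
(5,7) attacks row 6 at column 7 and diagonals 6.
(7,4) attacks row 6 at column 4 and diagonals 3, 5.
Attacked columns: {1, 3, 4, 5, 6, 7}. Safe: {2}.

1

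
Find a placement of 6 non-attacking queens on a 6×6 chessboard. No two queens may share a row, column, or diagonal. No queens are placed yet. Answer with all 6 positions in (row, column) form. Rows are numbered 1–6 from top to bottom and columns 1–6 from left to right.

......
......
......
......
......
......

Row 1: Safe: 1, 2, 3, 4, 5, 6. Place at column 2.
Row 2: attacked by (1,2)→{1,2,3}. Safe: 4, 5, 6. Place at column 4.
Row 3: attacked by (1,2)→{2,4}; (2,4)→{3,4,5}. Safe: 1, 6. Place at column 6.
Row 4: attacked by (1,2)→{2,5}; (2,4)→{2,4,6}; (3,6)→{5,6}. Safe: 1, 3. Place at column 1.
Row 5: attacked by (1,2)→{2,6}; (2,4)→{1,4}; (3,6)→{4,6}; (4,1)→{1,2}. Safe: 3, 5. Place at column 3.
Row 6: attacked by (1,2)→{2}; (2,4)→{4}; (3,6)→{3,6}; (4,1)→{1,3}; (5,3)→{2,3,4}. Safe: 5. Place at column 5.
Columns [2, 4, 6, 1, 3, 5], r−c [-1, -2, -3, 3, 2, 1], r+c [3, 6, 9, 5, 8, 11] are all distinct, so no two queens attack.

(1,2) (2,4) (3,6) (4,1) (5,3) (6,5)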